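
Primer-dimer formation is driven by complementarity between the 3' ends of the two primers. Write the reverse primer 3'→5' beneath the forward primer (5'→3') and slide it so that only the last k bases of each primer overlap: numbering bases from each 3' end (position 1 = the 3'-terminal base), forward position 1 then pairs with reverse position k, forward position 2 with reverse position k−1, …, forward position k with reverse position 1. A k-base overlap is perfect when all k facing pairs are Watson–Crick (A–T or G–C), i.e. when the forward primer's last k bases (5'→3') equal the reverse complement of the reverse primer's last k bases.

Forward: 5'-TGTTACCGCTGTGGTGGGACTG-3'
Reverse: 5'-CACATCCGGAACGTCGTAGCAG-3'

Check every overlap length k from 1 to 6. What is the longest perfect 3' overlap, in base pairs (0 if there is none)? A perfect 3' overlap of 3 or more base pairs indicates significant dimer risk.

Longest perfect overlap: 3 complementary base pairs; significant dimer risk (threshold 3).

Last 6 bases (5'→3') — forward …GGACTG, reverse …TAGCAG.
Reverse complement of the reverse primer's last 6 bases: CTGCTA; its first k bases are the reverse complement of the reverse primer's last k bases, so a perfect k-base overlap needs the forward primer's last k bases to equal them.
Comparing (forward last k vs required): k=1: G vs C ✗; k=2: TG vs CT ✗; k=3: CTG vs CTG ✓; k=4: ACTG vs CTGC ✗; k=5: GACTG vs CTGCT ✗; k=6: GGACTG vs CTGCTA ✗.
Only k = 3 is perfect, so the longest perfect 3' overlap is 3.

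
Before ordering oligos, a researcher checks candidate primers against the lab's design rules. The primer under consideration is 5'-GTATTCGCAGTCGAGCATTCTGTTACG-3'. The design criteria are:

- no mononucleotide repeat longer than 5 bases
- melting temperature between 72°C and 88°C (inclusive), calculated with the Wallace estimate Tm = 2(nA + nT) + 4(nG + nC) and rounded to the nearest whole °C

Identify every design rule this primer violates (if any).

Base counts: A=5, T=9, G=7, C=6 (length 27).
homopolymer run: longest run = 2 ✓
Tm: Tm = 2·14 + 4·13 = 80°C ✓

Meets all criteria.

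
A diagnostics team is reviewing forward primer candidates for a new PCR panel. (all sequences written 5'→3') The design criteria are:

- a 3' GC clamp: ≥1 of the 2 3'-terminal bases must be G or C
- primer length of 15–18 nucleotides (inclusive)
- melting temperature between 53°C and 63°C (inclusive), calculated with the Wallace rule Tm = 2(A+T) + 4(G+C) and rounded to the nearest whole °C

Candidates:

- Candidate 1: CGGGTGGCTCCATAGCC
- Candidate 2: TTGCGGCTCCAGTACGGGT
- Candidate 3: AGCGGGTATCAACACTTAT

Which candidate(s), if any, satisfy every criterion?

Candidate 1 (17 nt, A=2 T=3 G=6 C=6): 3' end CC has 2 G/C ✓; length 17 ✓; Tm = 2·5 + 4·12 = 58°C ✓ — passes.
Candidate 2 (19 nt, A=2 T=5 G=7 C=5): 3' end GT has 1 G/C ✓; length 19, outside 15–18 ✗; Tm = 2·7 + 4·12 = 62°C ✓ — fails.
Candidate 3 (19 nt, A=6 T=5 G=4 C=4): 3' end AT has 0 G/C, need ≥1 ✗; length 19, outside 15–18 ✗; Tm = 2·11 + 4·8 = 54°C ✓ — fails.

Candidate 1 only.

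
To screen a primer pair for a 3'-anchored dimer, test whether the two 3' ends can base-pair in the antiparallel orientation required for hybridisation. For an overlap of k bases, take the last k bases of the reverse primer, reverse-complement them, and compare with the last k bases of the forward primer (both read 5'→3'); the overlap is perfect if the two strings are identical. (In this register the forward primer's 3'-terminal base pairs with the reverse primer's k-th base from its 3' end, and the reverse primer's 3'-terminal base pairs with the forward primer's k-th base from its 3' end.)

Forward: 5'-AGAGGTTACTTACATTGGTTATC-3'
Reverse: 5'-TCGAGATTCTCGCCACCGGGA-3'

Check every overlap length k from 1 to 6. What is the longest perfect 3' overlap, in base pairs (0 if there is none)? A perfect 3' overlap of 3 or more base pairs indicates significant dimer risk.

Longest perfect overlap: 2 complementary base pairs; below the dimer-risk threshold (threshold 3).

Last 6 bases (5'→3') — forward …GTTATC, reverse …CCGGGA.
Reverse complement of the reverse primer's last 6 bases: TCCCGG; its first k bases are the reverse complement of the reverse primer's last k bases, so a perfect k-base overlap needs the forward primer's last k bases to equal them.
Comparing (forward last k vs required): k=1: C vs T ✗; k=2: TC vs TC ✓; k=3: ATC vs TCC ✗; k=4: TATC vs TCCC ✗; k=5: TTATC vs TCCCG ✗; k=6: GTTATC vs TCCCGG ✗.
Only k = 2 is perfect, so the longest perfect 3' overlap is 2.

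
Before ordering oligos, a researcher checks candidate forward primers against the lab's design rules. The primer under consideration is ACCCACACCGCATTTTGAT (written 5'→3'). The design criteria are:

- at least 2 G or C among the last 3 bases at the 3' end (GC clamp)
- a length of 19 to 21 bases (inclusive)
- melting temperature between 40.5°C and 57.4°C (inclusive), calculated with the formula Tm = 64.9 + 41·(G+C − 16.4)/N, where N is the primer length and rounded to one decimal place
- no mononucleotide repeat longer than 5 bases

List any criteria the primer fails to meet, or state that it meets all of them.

Fails: GC clamp.

Base counts: A=5, T=5, G=2, C=7 (length 19).
GC clamp: 3' end GAT has 1 G/C, need ≥2 ✗
length: length 19 ✓
Tm: Tm = 64.9 + 41·(9 − 16.4)/19 = 48.9°C ✓
homopolymer run: longest run = 4 ✓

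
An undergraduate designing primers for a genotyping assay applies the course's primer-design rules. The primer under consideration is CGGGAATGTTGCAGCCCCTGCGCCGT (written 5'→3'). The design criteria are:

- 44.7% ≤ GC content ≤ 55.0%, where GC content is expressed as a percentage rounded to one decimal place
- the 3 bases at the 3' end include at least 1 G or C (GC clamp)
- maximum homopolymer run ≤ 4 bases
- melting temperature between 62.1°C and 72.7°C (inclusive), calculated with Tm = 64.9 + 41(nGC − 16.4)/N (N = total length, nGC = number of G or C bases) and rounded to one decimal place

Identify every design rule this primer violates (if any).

Base counts: A=3, T=5, G=9, C=9 (length 26).
GC content: GC 18/26 = 69.2%, outside 44.7–55.0% ✗
GC clamp: 3' end CGT has 2 G/C ✓
homopolymer run: longest run = 4 ✓
Tm: Tm = 64.9 + 41·(18 − 16.4)/26 = 67.4°C ✓

Fails: GC content.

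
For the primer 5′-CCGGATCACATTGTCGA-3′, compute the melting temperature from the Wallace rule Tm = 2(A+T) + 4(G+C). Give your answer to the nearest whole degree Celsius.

Base counts: A=4, T=4, G=4, C=5 (length 17).
Tm = 2·(4+4) + 4·(4+5) = 2·8 + 4·9 = 16 + 36 = 52°C.

52°C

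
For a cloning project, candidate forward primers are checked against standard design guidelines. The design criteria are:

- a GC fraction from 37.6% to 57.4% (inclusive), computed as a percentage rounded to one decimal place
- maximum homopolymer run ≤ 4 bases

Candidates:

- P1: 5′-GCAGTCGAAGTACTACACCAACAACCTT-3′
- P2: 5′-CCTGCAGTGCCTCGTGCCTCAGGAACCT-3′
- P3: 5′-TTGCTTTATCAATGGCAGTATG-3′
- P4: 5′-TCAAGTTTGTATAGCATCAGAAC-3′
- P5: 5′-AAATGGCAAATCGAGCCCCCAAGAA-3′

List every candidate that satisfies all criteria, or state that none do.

P1 (28 nt, A=10 T=5 G=4 C=9): GC 13/28 = 46.4% ✓; longest run = 2 ✓ — passes.
P2 (28 nt, A=4 T=6 G=7 C=11): GC 18/28 = 64.3%, outside 37.6–57.4% ✗; longest run = 2 ✓ — fails.
P3 (22 nt, A=5 T=9 G=5 C=3): GC 8/22 = 36.4%, outside 37.6–57.4% ✗; longest run = 3 ✓ — fails.
P4 (23 nt, A=8 T=7 G=4 C=4): GC 8/23 = 34.8%, outside 37.6–57.4% ✗; longest run = 3 ✓ — fails.
P5 (25 nt, A=11 T=2 G=5 C=7): GC 12/25 = 48.0% ✓; longest run = 5, exceeds 4 ✗ — fails.

P1 only.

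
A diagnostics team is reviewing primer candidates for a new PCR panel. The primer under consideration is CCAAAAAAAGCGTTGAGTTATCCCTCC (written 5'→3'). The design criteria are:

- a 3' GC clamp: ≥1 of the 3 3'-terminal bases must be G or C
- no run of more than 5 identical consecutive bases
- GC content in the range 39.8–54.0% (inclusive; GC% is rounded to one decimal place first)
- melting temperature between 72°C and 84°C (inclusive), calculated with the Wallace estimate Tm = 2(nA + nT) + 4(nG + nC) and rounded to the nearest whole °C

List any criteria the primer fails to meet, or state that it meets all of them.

Base counts: A=9, T=6, G=4, C=8 (length 27).
GC clamp: 3' end TCC has 2 G/C ✓
homopolymer run: longest run = 7, exceeds 5 ✗
GC content: GC 12/27 = 44.4% ✓
Tm: Tm = 2·15 + 4·12 = 78°C ✓

Fails: homopolymer run.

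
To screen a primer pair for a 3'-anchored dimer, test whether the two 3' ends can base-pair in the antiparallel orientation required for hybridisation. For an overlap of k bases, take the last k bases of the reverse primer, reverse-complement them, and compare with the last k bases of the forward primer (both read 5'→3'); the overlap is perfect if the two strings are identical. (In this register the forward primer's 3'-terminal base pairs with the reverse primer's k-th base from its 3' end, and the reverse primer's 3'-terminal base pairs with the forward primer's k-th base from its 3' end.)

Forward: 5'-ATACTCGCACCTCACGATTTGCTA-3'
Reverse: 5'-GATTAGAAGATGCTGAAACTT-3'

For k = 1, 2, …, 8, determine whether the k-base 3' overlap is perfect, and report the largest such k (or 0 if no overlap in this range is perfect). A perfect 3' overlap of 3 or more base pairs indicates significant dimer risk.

Longest perfect overlap: 1 complementary base pair; below the dimer-risk threshold (threshold 3).

Last 8 bases (5'→3') — forward …ATTTGCTA, reverse …TGAAACTT.
Reverse complement of the reverse primer's last 8 bases: AAGTTTCA; its first k bases are the reverse complement of the reverse primer's last k bases, so a perfect k-base overlap needs the forward primer's last k bases to equal them.
Comparing (forward last k vs required): k=1: A vs A ✓; k=2: TA vs AA ✗; k=3: CTA vs AAG ✗; k=4: GCTA vs AAGT ✗; k=5: TGCTA vs AAGTT ✗; k=6: TTGCTA vs AAGTTT ✗; k=7: TTTGCTA vs AAGTTTC ✗; k=8: ATTTGCTA vs AAGTTTCA ✗.
Only k = 1 is perfect, so the longest perfect 3' overlap is 1.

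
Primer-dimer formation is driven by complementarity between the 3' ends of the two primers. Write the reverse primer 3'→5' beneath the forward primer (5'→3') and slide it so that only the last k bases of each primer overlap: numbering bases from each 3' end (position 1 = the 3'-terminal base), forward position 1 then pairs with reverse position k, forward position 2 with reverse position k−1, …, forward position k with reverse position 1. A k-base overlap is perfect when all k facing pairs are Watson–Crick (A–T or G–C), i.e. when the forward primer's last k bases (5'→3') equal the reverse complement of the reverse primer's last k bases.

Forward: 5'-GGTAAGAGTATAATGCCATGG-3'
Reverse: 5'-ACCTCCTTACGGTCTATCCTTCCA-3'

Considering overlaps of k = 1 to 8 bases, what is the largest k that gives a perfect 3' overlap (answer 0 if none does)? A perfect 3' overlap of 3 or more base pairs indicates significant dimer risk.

Last 8 bases (5'→3') — forward …TGCCATGG, reverse …TCCTTCCA.
Reverse complement of the reverse primer's last 8 bases: TGGAAGGA; its first k bases are the reverse complement of the reverse primer's last k bases, so a perfect k-base overlap needs the forward primer's last k bases to equal them.
Comparing (forward last k vs required): k=1: G vs T ✗; k=2: GG vs TG ✗; k=3: TGG vs TGG ✓; k=4: ATGG vs TGGA ✗; k=5: CATGG vs TGGAA ✗; k=6: CCATGG vs TGGAAG ✗; k=7: GCCATGG vs TGGAAGG ✗; k=8: TGCCATGG vs TGGAAGGA ✗.
Only k = 3 is perfect, so the longest perfect 3' overlap is 3.

Longest perfect overlap: 3 complementary base pairs; significant dimer risk (threshold 3).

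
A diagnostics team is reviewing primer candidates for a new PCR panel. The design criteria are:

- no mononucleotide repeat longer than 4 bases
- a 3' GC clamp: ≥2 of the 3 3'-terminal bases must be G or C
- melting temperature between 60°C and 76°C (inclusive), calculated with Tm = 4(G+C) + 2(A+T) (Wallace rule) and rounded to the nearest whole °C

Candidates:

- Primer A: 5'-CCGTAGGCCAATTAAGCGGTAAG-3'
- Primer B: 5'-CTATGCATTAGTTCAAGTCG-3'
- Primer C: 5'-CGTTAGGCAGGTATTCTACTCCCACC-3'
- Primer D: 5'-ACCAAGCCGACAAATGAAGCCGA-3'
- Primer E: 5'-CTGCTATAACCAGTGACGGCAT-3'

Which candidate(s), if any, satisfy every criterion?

Primer A (23 nt, A=7 T=4 G=7 C=5): longest run = 2 ✓; 3' end AAG has 1 G/C, need ≥2 ✗; Tm = 2·11 + 4·12 = 70°C ✓ — fails.
Primer B (20 nt, A=5 T=7 G=4 C=4): longest run = 2 ✓; 3' end TCG has 2 G/C ✓; Tm = 2·12 + 4·8 = 56°C, outside 60–76°C ✗ — fails.
Primer C (26 nt, A=5 T=7 G=5 C=9): longest run = 3 ✓; 3' end ACC has 2 G/C ✓; Tm = 2·12 + 4·14 = 80°C, outside 60–76°C ✗ — fails.
Primer D (23 nt, A=10 T=1 G=5 C=7): longest run = 3 ✓; 3' end CGA has 2 G/C ✓; Tm = 2·11 + 4·12 = 70°C ✓ — passes.
Primer E (22 nt, A=6 T=5 G=5 C=6): longest run = 2 ✓; 3' end CAT has 1 G/C, need ≥2 ✗; Tm = 2·11 + 4·11 = 66°C ✓ — fails.

Primer D only.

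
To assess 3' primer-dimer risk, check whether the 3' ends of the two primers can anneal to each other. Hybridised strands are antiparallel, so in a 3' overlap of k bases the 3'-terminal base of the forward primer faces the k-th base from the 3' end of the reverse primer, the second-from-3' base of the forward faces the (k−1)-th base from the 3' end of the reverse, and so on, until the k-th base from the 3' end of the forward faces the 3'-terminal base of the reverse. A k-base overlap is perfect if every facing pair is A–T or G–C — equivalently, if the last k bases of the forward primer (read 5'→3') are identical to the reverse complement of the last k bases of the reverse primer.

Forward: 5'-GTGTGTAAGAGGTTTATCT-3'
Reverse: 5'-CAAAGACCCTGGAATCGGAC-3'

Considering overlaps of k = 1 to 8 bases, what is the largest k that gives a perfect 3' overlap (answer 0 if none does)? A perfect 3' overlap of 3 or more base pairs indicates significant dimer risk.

Last 8 bases (5'→3') — forward …GTTTATCT, reverse …AATCGGAC.
Reverse complement of the reverse primer's last 8 bases: GTCCGATT; its first k bases are the reverse complement of the reverse primer's last k bases, so a perfect k-base overlap needs the forward primer's last k bases to equal them.
Comparing (forward last k vs required): k=1: T vs G ✗; k=2: CT vs GT ✗; k=3: TCT vs GTC ✗; k=4: ATCT vs GTCC ✗; k=5: TATCT vs GTCCG ✗; k=6: TTATCT vs GTCCGA ✗; k=7: TTTATCT vs GTCCGAT ✗; k=8: GTTTATCT vs GTCCGATT ✗.
No overlap length from 1 to 8 is perfect, so the longest perfect 3' overlap is 0.

Longest perfect overlap: 0 complementary base pairs; below the dimer-risk threshold (threshold 3).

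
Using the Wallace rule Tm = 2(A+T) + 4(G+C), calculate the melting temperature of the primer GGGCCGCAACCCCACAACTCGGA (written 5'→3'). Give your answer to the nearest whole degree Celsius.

Base counts: A=6, T=1, G=6, C=10 (length 23).
Tm = 2·(6+1) + 4·(6+10) = 2·7 + 4·16 = 14 + 64 = 78°C.

78°C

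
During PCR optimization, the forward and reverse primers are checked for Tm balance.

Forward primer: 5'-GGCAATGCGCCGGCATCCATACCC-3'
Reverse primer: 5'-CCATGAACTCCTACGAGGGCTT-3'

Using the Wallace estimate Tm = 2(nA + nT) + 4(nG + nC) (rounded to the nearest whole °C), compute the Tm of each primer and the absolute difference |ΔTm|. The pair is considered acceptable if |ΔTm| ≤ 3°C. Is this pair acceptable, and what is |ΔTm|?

Forward: A=5 T=3 G=6 C=10 → Tm = 2·8 + 4·16 = 80°C.
Reverse: A=5 T=5 G=5 C=7 → Tm = 2·10 + 4·12 = 68°C.
|ΔTm| = |80 − 68| = 12°C, > 3°C.

|ΔTm| = 12°C; the pair is not acceptable.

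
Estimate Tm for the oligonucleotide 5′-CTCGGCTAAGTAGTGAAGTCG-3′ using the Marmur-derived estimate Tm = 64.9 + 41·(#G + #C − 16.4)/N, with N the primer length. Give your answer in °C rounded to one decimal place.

Base counts: A=5, T=5, G=7, C=4; G+C = 11, N = 21.
Tm = 64.9 + 41·(11 − 16.4)/21 = 64.9 + -221.40/21 = 54.4°C.

54.4°C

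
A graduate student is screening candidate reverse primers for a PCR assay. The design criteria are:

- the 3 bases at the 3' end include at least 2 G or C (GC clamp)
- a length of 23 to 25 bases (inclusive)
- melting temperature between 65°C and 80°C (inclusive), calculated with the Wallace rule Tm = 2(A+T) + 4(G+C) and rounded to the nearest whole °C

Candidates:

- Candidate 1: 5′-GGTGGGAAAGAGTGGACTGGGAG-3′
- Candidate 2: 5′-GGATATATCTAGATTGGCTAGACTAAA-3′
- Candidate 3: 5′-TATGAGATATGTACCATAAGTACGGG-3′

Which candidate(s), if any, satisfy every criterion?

Candidate 1 (23 nt, A=6 T=3 G=13 C=1): 3' end GAG has 2 G/C ✓; length 23 ✓; Tm = 2·9 + 4·14 = 74°C ✓ — passes.
Candidate 2 (27 nt, A=10 T=8 G=6 C=3): 3' end AAA has 0 G/C, need ≥2 ✗; length 27, outside 23–25 ✗; Tm = 2·18 + 4·9 = 72°C ✓ — fails.
Candidate 3 (26 nt, A=9 T=7 G=7 C=3): 3' end GGG has 3 G/C ✓; length 26, outside 23–25 ✗; Tm = 2·16 + 4·10 = 72°C ✓ — fails.

Candidate 1 only.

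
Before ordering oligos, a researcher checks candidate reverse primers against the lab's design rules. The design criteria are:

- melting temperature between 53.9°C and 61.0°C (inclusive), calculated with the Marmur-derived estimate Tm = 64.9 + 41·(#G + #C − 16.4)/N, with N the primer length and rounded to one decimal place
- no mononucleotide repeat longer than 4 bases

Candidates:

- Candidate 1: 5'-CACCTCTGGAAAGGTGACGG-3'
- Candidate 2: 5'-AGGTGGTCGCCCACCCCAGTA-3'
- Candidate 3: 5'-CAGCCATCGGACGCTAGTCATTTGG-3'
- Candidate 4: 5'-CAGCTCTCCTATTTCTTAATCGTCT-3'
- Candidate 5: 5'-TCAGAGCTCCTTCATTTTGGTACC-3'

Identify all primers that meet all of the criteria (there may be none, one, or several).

Candidate 1, Candidate 2, Candidate 3, Candidate 4 and Candidate 5.

Candidate 1 (20 nt, A=5 T=3 G=7 C=5): Tm = 64.9 + 41·(12 − 16.4)/20 = 55.9°C ✓; longest run = 3 ✓ — passes.
Candidate 2 (21 nt, A=4 T=3 G=6 C=8): Tm = 64.9 + 41·(14 − 16.4)/21 = 60.2°C ✓; longest run = 4 ✓ — passes.
Candidate 3 (25 nt, A=5 T=6 G=7 C=7): Tm = 64.9 + 41·(14 − 16.4)/25 = 61.0°C ✓; longest run = 3 ✓ — passes.
Candidate 4 (25 nt, A=4 T=11 G=2 C=8): Tm = 64.9 + 41·(10 − 16.4)/25 = 54.4°C ✓; longest run = 3 ✓ — passes.
Candidate 5 (24 nt, A=4 T=9 G=4 C=7): Tm = 64.9 + 41·(11 − 16.4)/24 = 55.7°C ✓; longest run = 4 ✓ — passes.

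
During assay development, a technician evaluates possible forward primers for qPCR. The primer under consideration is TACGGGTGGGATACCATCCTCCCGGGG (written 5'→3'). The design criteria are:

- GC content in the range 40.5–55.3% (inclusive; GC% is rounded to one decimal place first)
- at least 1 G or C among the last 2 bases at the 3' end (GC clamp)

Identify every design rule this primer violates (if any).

Base counts: A=4, T=5, G=10, C=8 (length 27).
GC content: GC 18/27 = 66.7%, outside 40.5–55.3% ✗
GC clamp: 3' end GG has 2 G/C ✓

Fails: GC content.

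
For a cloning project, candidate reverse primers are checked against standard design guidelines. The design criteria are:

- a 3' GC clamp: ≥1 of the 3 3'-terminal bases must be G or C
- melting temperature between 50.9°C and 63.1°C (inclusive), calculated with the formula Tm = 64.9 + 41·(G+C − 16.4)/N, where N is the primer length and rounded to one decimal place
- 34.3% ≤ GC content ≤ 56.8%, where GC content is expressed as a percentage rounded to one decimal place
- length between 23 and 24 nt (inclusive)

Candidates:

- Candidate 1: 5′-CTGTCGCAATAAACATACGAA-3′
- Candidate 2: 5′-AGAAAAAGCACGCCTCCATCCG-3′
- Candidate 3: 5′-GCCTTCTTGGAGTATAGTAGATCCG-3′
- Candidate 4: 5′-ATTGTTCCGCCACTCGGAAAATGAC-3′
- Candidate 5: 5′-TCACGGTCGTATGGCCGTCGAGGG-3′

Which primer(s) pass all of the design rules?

Candidate 1 (21 nt, A=9 T=4 G=3 C=5): 3' end GAA has 1 G/C ✓; Tm = 64.9 + 41·(8 − 16.4)/21 = 48.5°C, outside 50.9–63.1°C ✗; GC 8/21 = 38.1% ✓; length 21, outside 23–24 ✗ — fails.
Candidate 2 (22 nt, A=8 T=2 G=4 C=8): 3' end CCG has 3 G/C ✓; Tm = 64.9 + 41·(12 − 16.4)/22 = 56.7°C ✓; GC 12/22 = 54.5% ✓; length 22, outside 23–24 ✗ — fails.
Candidate 3 (25 nt, A=5 T=8 G=7 C=5): 3' end CCG has 3 G/C ✓; Tm = 64.9 + 41·(12 − 16.4)/25 = 57.7°C ✓; GC 12/25 = 48.0% ✓; length 25, outside 23–24 ✗ — fails.
Candidate 4 (25 nt, A=7 T=6 G=5 C=7): 3' end GAC has 2 G/C ✓; Tm = 64.9 + 41·(12 − 16.4)/25 = 57.7°C ✓; GC 12/25 = 48.0% ✓; length 25, outside 23–24 ✗ — fails.
Candidate 5 (24 nt, A=3 T=5 G=10 C=6): 3' end GGG has 3 G/C ✓; Tm = 64.9 + 41·(16 − 16.4)/24 = 64.2°C, outside 50.9–63.1°C ✗; GC 16/24 = 66.7%, outside 34.3–56.8% ✗; length 24 ✓ — fails.

None of the candidates satisfy all criteria.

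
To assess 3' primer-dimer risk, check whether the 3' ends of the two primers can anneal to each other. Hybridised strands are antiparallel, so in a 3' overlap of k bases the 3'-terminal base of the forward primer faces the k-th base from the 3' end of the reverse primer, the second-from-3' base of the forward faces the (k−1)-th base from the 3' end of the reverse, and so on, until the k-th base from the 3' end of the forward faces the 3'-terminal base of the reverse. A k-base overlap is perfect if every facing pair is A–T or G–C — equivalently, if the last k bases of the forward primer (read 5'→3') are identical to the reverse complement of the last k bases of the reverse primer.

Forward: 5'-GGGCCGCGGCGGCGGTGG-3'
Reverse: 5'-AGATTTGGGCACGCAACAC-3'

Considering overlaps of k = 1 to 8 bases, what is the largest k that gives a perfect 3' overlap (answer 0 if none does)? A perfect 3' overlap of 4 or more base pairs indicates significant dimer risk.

Longest perfect overlap: 1 complementary base pair; below the dimer-risk threshold (threshold 4).

Last 8 bases (5'→3') — forward …GGCGGTGG, reverse …CGCAACAC.
Reverse complement of the reverse primer's last 8 bases: GTGTTGCG; its first k bases are the reverse complement of the reverse primer's last k bases, so a perfect k-base overlap needs the forward primer's last k bases to equal them.
Comparing (forward last k vs required): k=1: G vs G ✓; k=2: GG vs GT ✗; k=3: TGG vs GTG ✗; k=4: GTGG vs GTGT ✗; k=5: GGTGG vs GTGTT ✗; k=6: CGGTGG vs GTGTTG ✗; k=7: GCGGTGG vs GTGTTGC ✗; k=8: GGCGGTGG vs GTGTTGCG ✗.
Only k = 1 is perfect, so the longest perfect 3' overlap is 1.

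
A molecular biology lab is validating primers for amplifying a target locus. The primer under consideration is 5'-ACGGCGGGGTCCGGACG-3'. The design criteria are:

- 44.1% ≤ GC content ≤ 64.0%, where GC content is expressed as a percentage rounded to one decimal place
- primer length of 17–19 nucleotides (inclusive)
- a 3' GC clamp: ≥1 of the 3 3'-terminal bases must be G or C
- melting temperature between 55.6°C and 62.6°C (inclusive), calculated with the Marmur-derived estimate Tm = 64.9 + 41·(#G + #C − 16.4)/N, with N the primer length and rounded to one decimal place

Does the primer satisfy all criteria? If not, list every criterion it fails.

Fails: GC content.

Base counts: A=2, T=1, G=9, C=5 (length 17).
GC content: GC 14/17 = 82.4%, outside 44.1–64.0% ✗
length: length 17 ✓
GC clamp: 3' end ACG has 2 G/C ✓
Tm: Tm = 64.9 + 41·(14 − 16.4)/17 = 59.1°C ✓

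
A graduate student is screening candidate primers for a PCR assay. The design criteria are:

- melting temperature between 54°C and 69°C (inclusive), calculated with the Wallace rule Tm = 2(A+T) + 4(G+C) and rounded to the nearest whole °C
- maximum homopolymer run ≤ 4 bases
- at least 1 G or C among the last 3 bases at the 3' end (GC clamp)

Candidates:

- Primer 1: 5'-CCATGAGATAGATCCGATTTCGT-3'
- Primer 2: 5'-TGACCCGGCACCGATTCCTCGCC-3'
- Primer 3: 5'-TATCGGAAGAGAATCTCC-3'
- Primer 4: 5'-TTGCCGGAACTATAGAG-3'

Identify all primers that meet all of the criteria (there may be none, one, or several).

Primer 1 only.

Primer 1 (23 nt, A=6 T=7 G=5 C=5): Tm = 2·13 + 4·10 = 66°C ✓; longest run = 3 ✓; 3' end CGT has 2 G/C ✓ — passes.
Primer 2 (23 nt, A=3 T=4 G=5 C=11): Tm = 2·7 + 4·16 = 78°C, outside 54–69°C ✗; longest run = 3 ✓; 3' end GCC has 3 G/C ✓ — fails.
Primer 3 (18 nt, A=6 T=4 G=4 C=4): Tm = 2·10 + 4·8 = 52°C, outside 54–69°C ✗; longest run = 2 ✓; 3' end TCC has 2 G/C ✓ — fails.
Primer 4 (17 nt, A=5 T=4 G=5 C=3): Tm = 2·9 + 4·8 = 50°C, outside 54–69°C ✗; longest run = 2 ✓; 3' end GAG has 2 G/C ✓ — fails.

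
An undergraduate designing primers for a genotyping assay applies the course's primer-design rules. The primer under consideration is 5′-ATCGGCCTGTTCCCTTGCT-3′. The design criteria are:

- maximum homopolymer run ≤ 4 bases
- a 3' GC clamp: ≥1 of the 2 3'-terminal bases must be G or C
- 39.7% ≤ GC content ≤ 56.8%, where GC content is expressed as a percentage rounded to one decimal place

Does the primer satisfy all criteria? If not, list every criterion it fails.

Fails: GC content.

Base counts: A=1, T=7, G=4, C=7 (length 19).
homopolymer run: longest run = 3 ✓
GC clamp: 3' end CT has 1 G/C ✓
GC content: GC 11/19 = 57.9%, outside 39.7–56.8% ✗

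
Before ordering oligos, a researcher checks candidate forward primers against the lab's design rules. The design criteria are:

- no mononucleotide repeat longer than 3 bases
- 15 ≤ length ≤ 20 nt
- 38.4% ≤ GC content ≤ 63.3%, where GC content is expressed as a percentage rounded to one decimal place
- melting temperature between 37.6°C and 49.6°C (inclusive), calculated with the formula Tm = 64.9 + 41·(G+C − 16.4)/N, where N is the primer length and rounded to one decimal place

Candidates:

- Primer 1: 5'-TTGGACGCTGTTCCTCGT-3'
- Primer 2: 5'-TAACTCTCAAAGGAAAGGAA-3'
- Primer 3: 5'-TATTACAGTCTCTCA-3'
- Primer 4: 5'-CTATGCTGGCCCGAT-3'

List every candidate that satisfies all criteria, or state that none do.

Primer 4 only.

Primer 1 (18 nt, A=1 T=7 G=5 C=5): longest run = 2 ✓; length 18 ✓; GC 10/18 = 55.6% ✓; Tm = 64.9 + 41·(10 − 16.4)/18 = 50.3°C, outside 37.6–49.6°C ✗ — fails.
Primer 2 (20 nt, A=10 T=3 G=4 C=3): longest run = 3 ✓; length 20 ✓; GC 7/20 = 35.0%, outside 38.4–63.3% ✗; Tm = 64.9 + 41·(7 − 16.4)/20 = 45.6°C ✓ — fails.
Primer 3 (15 nt, A=4 T=6 G=1 C=4): longest run = 2 ✓; length 15 ✓; GC 5/15 = 33.3%, outside 38.4–63.3% ✗; Tm = 64.9 + 41·(5 − 16.4)/15 = 33.7°C, outside 37.6–49.6°C ✗ — fails.
Primer 4 (15 nt, A=2 T=4 G=4 C=5): longest run = 3 ✓; length 15 ✓; GC 9/15 = 60.0% ✓; Tm = 64.9 + 41·(9 − 16.4)/15 = 44.7°C ✓ — passes.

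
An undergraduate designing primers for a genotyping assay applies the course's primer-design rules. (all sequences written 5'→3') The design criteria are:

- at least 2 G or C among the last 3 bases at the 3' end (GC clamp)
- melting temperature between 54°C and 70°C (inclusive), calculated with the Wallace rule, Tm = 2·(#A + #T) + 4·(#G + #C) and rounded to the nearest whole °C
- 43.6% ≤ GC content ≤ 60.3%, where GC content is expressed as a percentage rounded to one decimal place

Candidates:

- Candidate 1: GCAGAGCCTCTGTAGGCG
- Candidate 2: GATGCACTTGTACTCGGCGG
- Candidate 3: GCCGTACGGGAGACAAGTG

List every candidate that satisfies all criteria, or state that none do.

Candidate 1 (18 nt, A=3 T=3 G=7 C=5): 3' end GCG has 3 G/C ✓; Tm = 2·6 + 4·12 = 60°C ✓; GC 12/18 = 66.7%, outside 43.6–60.3% ✗ — fails.
Candidate 2 (20 nt, A=3 T=5 G=7 C=5): 3' end CGG has 3 G/C ✓; Tm = 2·8 + 4·12 = 64°C ✓; GC 12/20 = 60.0% ✓ — passes.
Candidate 3 (19 nt, A=5 T=2 G=8 C=4): 3' end GTG has 2 G/C ✓; Tm = 2·7 + 4·12 = 62°C ✓; GC 12/19 = 63.2%, outside 43.6–60.3% ✗ — fails.

Candidate 2 only.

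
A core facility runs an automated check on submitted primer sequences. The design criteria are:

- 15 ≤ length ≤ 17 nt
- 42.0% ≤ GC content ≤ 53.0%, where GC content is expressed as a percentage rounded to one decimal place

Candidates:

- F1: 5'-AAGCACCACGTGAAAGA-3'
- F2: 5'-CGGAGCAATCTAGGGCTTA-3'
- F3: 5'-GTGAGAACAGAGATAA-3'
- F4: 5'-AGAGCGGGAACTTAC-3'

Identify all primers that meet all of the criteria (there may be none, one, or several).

F1 (17 nt, A=8 T=1 G=4 C=4): length 17 ✓; GC 8/17 = 47.1% ✓ — passes.
F2 (19 nt, A=5 T=4 G=6 C=4): length 19, outside 15–17 ✗; GC 10/19 = 52.6% ✓ — fails.
F3 (16 nt, A=8 T=2 G=5 C=1): length 16 ✓; GC 6/16 = 37.5%, outside 42.0–53.0% ✗ — fails.
F4 (15 nt, A=5 T=2 G=5 C=3): length 15 ✓; GC 8/15 = 53.3%, outside 42.0–53.0% ✗ — fails.

F1 only.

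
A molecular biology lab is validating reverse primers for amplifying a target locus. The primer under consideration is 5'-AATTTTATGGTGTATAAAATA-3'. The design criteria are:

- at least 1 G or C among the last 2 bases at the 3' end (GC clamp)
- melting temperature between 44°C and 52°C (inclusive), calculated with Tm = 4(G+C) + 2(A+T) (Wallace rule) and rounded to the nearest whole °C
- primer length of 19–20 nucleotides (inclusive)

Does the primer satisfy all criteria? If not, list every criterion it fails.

Fails: GC clamp, length.

Base counts: A=9, T=9, G=3, C=0 (length 21).
GC clamp: 3' end TA has 0 G/C, need ≥1 ✗
Tm: Tm = 2·18 + 4·3 = 48°C ✓
length: length 21, outside 19–20 ✗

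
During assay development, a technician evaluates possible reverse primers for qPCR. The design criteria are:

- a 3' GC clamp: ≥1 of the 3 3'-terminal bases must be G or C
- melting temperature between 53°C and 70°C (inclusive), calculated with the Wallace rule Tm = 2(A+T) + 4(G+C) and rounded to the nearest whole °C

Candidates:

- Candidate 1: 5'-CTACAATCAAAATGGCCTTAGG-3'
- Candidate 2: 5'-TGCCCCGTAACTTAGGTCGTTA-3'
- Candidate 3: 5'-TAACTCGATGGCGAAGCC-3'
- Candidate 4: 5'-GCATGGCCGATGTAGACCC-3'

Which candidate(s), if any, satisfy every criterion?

Candidate 1 (22 nt, A=8 T=5 G=4 C=5): 3' end AGG has 2 G/C ✓; Tm = 2·13 + 4·9 = 62°C ✓ — passes.
Candidate 2 (22 nt, A=4 T=7 G=5 C=6): 3' end TTA has 0 G/C, need ≥1 ✗; Tm = 2·11 + 4·11 = 66°C ✓ — fails.
Candidate 3 (18 nt, A=5 T=3 G=5 C=5): 3' end GCC has 3 G/C ✓; Tm = 2·8 + 4·10 = 56°C ✓ — passes.
Candidate 4 (19 nt, A=4 T=3 G=6 C=6): 3' end CCC has 3 G/C ✓; Tm = 2·7 + 4·12 = 62°C ✓ — passes.

Candidate 1, Candidate 3 and Candidate 4.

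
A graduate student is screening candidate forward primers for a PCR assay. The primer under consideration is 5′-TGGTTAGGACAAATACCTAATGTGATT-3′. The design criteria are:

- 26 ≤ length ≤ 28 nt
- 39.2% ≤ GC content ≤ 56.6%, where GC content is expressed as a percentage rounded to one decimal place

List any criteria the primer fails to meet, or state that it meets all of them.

Fails: GC content.

Base counts: A=9, T=9, G=6, C=3 (length 27).
length: length 27 ✓
GC content: GC 9/27 = 33.3%, outside 39.2–56.6% ✗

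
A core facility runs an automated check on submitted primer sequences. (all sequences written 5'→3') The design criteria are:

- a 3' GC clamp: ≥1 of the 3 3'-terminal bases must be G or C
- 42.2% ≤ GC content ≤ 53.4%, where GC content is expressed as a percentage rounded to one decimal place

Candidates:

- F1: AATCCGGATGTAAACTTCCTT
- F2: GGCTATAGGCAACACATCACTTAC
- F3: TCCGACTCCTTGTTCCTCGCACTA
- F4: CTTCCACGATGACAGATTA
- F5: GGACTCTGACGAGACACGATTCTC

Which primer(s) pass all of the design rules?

F1 (21 nt, A=6 T=7 G=3 C=5): 3' end CTT has 1 G/C ✓; GC 8/21 = 38.1%, outside 42.2–53.4% ✗ — fails.
F2 (24 nt, A=8 T=5 G=4 C=7): 3' end TAC has 1 G/C ✓; GC 11/24 = 45.8% ✓ — passes.
F3 (24 nt, A=3 T=8 G=3 C=10): 3' end CTA has 1 G/C ✓; GC 13/24 = 54.2%, outside 42.2–53.4% ✗ — fails.
F4 (19 nt, A=6 T=5 G=3 C=5): 3' end TTA has 0 G/C, need ≥1 ✗; GC 8/19 = 42.1%, outside 42.2–53.4% ✗ — fails.
F5 (24 nt, A=6 T=5 G=6 C=7): 3' end CTC has 2 G/C ✓; GC 13/24 = 54.2%, outside 42.2–53.4% ✗ — fails.

F2 only.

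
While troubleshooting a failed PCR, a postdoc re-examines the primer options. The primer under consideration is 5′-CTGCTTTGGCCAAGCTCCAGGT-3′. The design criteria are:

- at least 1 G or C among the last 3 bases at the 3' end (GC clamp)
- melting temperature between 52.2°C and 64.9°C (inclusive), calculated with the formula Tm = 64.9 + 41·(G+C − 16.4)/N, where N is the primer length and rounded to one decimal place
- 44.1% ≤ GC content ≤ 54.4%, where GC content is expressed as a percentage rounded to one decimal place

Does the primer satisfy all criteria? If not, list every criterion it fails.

Fails: GC content.

Base counts: A=3, T=6, G=6, C=7 (length 22).
GC clamp: 3' end GGT has 2 G/C ✓
Tm: Tm = 64.9 + 41·(13 − 16.4)/22 = 58.6°C ✓
GC content: GC 13/22 = 59.1%, outside 44.1–54.4% ✗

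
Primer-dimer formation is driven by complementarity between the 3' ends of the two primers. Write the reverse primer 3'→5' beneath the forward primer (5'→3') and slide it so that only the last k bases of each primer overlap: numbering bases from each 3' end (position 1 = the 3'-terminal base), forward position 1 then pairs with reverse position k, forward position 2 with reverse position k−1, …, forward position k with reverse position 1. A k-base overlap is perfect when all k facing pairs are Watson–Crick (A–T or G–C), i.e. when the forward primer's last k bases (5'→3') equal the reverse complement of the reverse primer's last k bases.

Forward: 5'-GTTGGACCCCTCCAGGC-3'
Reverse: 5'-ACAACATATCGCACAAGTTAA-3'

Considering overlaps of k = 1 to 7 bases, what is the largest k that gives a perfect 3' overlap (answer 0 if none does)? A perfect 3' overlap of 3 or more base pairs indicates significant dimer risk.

Last 7 bases (5'→3') — forward …TCCAGGC, reverse …AAGTTAA.
Reverse complement of the reverse primer's last 7 bases: TTAACTT; its first k bases are the reverse complement of the reverse primer's last k bases, so a perfect k-base overlap needs the forward primer's last k bases to equal them.
Comparing (forward last k vs required): k=1: C vs T ✗; k=2: GC vs TT ✗; k=3: GGC vs TTA ✗; k=4: AGGC vs TTAA ✗; k=5: CAGGC vs TTAAC ✗; k=6: CCAGGC vs TTAACT ✗; k=7: TCCAGGC vs TTAACTT ✗.
No overlap length from 1 to 7 is perfect, so the longest perfect 3' overlap is 0.

Longest perfect overlap: 0 complementary base pairs; below the dimer-risk threshold (threshold 3).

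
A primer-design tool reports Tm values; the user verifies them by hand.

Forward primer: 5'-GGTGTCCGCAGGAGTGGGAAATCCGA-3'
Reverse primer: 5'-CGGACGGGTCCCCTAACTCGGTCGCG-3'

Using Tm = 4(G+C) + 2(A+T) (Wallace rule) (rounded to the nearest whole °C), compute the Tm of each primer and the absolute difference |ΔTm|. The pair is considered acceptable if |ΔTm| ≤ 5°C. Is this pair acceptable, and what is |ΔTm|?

|ΔTm| = 6°C; the pair is not acceptable.

Forward: A=6 T=4 G=11 C=5 → Tm = 2·10 + 4·16 = 84°C.
Reverse: A=3 T=4 G=9 C=10 → Tm = 2·7 + 4·19 = 90°C.
|ΔTm| = |84 − 90| = 6°C, > 5°C.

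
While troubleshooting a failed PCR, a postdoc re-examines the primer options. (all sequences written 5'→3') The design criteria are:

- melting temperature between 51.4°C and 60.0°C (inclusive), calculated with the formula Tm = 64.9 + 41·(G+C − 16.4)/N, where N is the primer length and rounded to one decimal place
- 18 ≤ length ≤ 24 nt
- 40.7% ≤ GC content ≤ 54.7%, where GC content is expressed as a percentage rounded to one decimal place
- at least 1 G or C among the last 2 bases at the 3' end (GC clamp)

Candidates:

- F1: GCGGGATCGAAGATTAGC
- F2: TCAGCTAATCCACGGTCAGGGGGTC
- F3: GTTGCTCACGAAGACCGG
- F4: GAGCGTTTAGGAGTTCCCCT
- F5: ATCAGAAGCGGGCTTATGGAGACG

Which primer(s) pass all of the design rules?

F1 (18 nt, A=5 T=3 G=7 C=3): Tm = 64.9 + 41·(10 − 16.4)/18 = 50.3°C, outside 51.4–60.0°C ✗; length 18 ✓; GC 10/18 = 55.6%, outside 40.7–54.7% ✗; 3' end GC has 2 G/C ✓ — fails.
F2 (25 nt, A=5 T=5 G=8 C=7): Tm = 64.9 + 41·(15 − 16.4)/25 = 62.6°C, outside 51.4–60.0°C ✗; length 25, outside 18–24 ✗; GC 15/25 = 60.0%, outside 40.7–54.7% ✗; 3' end TC has 1 G/C ✓ — fails.
F3 (18 nt, A=4 T=3 G=6 C=5): Tm = 64.9 + 41·(11 − 16.4)/18 = 52.6°C ✓; length 18 ✓; GC 11/18 = 61.1%, outside 40.7–54.7% ✗; 3' end GG has 2 G/C ✓ — fails.
F4 (20 nt, A=3 T=6 G=6 C=5): Tm = 64.9 + 41·(11 − 16.4)/20 = 53.8°C ✓; length 20 ✓; GC 11/20 = 55.0%, outside 40.7–54.7% ✗; 3' end CT has 1 G/C ✓ — fails.
F5 (24 nt, A=7 T=4 G=9 C=4): Tm = 64.9 + 41·(13 − 16.4)/24 = 59.1°C ✓; length 24 ✓; GC 13/24 = 54.2% ✓; 3' end CG has 2 G/C ✓ — passes.

F5 only.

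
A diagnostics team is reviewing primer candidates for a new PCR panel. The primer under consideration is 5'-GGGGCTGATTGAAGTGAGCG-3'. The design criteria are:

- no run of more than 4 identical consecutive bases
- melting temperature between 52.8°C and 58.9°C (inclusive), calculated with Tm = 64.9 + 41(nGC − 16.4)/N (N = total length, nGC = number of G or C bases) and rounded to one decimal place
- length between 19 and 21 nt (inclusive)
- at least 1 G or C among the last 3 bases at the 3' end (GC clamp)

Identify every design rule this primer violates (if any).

Meets all criteria.

Base counts: A=4, T=4, G=10, C=2 (length 20).
homopolymer run: longest run = 4 ✓
Tm: Tm = 64.9 + 41·(12 − 16.4)/20 = 55.9°C ✓
length: length 20 ✓
GC clamp: 3' end GCG has 3 G/C ✓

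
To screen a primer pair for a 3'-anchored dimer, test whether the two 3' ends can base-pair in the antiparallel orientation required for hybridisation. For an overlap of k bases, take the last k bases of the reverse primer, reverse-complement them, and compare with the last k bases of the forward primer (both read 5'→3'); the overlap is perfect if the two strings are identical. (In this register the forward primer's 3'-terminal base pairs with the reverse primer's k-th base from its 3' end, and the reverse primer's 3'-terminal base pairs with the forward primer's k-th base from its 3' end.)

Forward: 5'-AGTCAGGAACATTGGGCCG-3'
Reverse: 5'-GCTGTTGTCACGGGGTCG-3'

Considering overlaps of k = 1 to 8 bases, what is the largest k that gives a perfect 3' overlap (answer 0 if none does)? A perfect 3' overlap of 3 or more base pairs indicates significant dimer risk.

Longest perfect overlap: 2 complementary base pairs; below the dimer-risk threshold (threshold 3).

Last 8 bases (5'→3') — forward …TTGGGCCG, reverse …CGGGGTCG.
Reverse complement of the reverse primer's last 8 bases: CGACCCCG; its first k bases are the reverse complement of the reverse primer's last k bases, so a perfect k-base overlap needs the forward primer's last k bases to equal them.
Comparing (forward last k vs required): k=1: G vs C ✗; k=2: CG vs CG ✓; k=3: CCG vs CGA ✗; k=4: GCCG vs CGAC ✗; k=5: GGCCG vs CGACC ✗; k=6: GGGCCG vs CGACCC ✗; k=7: TGGGCCG vs CGACCCC ✗; k=8: TTGGGCCG vs CGACCCCG ✗.
Only k = 2 is perfect, so the longest perfect 3' overlap is 2.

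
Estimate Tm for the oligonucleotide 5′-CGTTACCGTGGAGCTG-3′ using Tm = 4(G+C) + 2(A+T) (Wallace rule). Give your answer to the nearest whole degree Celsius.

52°C

Base counts: A=2, T=4, G=6, C=4 (length 16).
Tm = 2·(2+4) + 4·(6+4) = 2·6 + 4·10 = 12 + 40 = 52°C.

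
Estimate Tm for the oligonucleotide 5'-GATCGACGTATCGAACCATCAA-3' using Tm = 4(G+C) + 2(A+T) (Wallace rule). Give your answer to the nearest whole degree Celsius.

Base counts: A=8, T=4, G=4, C=6 (length 22).
Tm = 2·(8+4) + 4·(4+6) = 2·12 + 4·10 = 24 + 40 = 64°C.

64°C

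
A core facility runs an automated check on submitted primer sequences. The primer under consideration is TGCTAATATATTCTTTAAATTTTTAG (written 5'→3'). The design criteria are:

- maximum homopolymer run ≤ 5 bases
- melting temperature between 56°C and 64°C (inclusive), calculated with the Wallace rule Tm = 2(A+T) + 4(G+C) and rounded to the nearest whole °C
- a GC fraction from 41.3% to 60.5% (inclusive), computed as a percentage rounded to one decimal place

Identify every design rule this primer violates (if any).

Base counts: A=8, T=14, G=2, C=2 (length 26).
homopolymer run: longest run = 5 ✓
Tm: Tm = 2·22 + 4·4 = 60°C ✓
GC content: GC 4/26 = 15.4%, outside 41.3–60.5% ✗

Fails: GC content.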